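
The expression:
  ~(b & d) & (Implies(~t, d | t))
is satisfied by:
  {t: True, d: False, b: False}
  {b: True, t: True, d: False}
  {d: True, t: True, b: False}
  {d: True, t: False, b: False}


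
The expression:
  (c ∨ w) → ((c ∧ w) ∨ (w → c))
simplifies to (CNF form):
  c ∨ ¬w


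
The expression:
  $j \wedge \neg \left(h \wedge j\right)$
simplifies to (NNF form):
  $j \wedge \neg h$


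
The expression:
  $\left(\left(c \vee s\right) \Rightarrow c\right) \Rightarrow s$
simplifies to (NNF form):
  $s$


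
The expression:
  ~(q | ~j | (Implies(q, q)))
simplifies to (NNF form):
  False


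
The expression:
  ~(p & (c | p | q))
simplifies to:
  ~p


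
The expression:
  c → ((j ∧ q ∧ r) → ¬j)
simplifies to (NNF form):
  ¬c ∨ ¬j ∨ ¬q ∨ ¬r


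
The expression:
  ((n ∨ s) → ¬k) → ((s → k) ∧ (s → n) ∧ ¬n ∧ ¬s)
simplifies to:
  k ∨ (¬n ∧ ¬s)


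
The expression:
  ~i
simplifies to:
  ~i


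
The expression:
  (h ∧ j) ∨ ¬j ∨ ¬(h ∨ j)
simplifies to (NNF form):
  h ∨ ¬j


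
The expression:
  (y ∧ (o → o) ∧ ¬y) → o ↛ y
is always true.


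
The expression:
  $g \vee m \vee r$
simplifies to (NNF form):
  $g \vee m \vee r$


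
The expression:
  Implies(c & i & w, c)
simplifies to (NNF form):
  True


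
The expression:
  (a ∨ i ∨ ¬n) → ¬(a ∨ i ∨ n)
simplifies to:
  ¬a ∧ ¬i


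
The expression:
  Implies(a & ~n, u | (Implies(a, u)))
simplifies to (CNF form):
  n | u | ~a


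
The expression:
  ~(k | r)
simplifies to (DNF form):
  ~k & ~r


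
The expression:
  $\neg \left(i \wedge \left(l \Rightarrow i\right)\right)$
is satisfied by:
  {i: False}


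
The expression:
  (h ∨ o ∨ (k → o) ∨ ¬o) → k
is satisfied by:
  {k: True}


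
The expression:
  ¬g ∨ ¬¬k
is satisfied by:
  {k: True, g: False}
  {g: False, k: False}
  {g: True, k: True}


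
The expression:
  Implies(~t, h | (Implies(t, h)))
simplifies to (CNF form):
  True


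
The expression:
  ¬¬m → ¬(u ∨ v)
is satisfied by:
  {u: False, m: False, v: False}
  {v: True, u: False, m: False}
  {u: True, v: False, m: False}
  {v: True, u: True, m: False}
  {m: True, v: False, u: False}


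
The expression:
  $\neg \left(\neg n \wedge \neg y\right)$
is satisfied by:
  {n: True, y: True}
  {n: True, y: False}
  {y: True, n: False}


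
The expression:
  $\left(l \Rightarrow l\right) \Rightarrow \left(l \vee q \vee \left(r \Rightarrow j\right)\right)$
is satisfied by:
  {q: True, l: True, j: True, r: False}
  {q: True, l: True, j: False, r: False}
  {q: True, j: True, l: False, r: False}
  {q: True, j: False, l: False, r: False}
  {l: True, j: True, q: False, r: False}
  {l: True, j: False, q: False, r: False}
  {j: True, q: False, l: False, r: False}
  {j: False, q: False, l: False, r: False}
  {r: True, q: True, l: True, j: True}
  {r: True, q: True, l: True, j: False}
  {r: True, q: True, j: True, l: False}
  {r: True, q: True, j: False, l: False}
  {r: True, l: True, j: True, q: False}
  {r: True, l: True, j: False, q: False}
  {r: True, j: True, l: False, q: False}


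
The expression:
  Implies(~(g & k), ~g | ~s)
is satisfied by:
  {k: True, s: False, g: False}
  {s: False, g: False, k: False}
  {g: True, k: True, s: False}
  {g: True, s: False, k: False}
  {k: True, s: True, g: False}
  {s: True, k: False, g: False}
  {g: True, s: True, k: True}


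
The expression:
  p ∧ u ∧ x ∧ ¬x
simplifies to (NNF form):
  False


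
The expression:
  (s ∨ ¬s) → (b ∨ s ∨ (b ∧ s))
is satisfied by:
  {b: True, s: True}
  {b: True, s: False}
  {s: True, b: False}


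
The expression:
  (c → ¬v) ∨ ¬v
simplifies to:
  ¬c ∨ ¬v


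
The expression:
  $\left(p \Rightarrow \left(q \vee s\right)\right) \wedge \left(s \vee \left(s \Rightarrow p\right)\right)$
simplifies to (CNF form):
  $q \vee s \vee \neg p$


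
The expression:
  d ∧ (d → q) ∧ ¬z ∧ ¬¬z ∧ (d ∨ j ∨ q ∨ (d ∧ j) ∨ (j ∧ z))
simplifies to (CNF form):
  False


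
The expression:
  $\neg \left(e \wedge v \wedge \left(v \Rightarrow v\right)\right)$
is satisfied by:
  {v: False, e: False}
  {e: True, v: False}
  {v: True, e: False}


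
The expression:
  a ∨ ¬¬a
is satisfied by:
  {a: True}


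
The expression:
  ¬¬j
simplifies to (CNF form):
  j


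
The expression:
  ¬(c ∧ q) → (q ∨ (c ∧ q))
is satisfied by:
  {q: True}


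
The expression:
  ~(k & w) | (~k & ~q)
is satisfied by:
  {w: False, k: False}
  {k: True, w: False}
  {w: True, k: False}


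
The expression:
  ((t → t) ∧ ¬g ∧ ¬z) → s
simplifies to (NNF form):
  g ∨ s ∨ z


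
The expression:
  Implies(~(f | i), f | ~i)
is always true.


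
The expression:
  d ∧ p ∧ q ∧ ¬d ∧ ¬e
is never true.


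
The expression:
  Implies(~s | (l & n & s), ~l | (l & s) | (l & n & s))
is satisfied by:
  {s: True, l: False}
  {l: False, s: False}
  {l: True, s: True}


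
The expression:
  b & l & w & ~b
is never true.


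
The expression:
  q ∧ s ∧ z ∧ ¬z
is never true.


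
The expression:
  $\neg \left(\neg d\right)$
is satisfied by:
  {d: True}


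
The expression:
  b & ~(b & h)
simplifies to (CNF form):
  b & ~h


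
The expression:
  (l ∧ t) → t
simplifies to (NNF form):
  True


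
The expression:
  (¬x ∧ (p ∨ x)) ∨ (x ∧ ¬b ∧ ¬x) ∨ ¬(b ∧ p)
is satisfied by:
  {p: False, x: False, b: False}
  {b: True, p: False, x: False}
  {x: True, p: False, b: False}
  {b: True, x: True, p: False}
  {p: True, b: False, x: False}
  {b: True, p: True, x: False}
  {x: True, p: True, b: False}


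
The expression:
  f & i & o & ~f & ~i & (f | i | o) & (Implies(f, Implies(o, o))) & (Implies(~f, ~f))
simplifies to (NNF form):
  False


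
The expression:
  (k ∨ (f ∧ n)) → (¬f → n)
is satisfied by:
  {n: True, f: True, k: False}
  {n: True, f: False, k: False}
  {f: True, n: False, k: False}
  {n: False, f: False, k: False}
  {n: True, k: True, f: True}
  {n: True, k: True, f: False}
  {k: True, f: True, n: False}


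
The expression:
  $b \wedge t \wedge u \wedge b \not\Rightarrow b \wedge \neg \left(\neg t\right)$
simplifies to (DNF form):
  $\text{False}$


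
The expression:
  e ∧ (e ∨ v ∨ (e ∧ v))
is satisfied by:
  {e: True}


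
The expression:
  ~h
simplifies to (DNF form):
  ~h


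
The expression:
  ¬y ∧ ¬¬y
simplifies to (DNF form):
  False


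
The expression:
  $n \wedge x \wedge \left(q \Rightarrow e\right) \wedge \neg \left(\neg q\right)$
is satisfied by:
  {e: True, x: True, q: True, n: True}


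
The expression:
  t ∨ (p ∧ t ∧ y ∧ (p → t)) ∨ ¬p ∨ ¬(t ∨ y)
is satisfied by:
  {t: True, p: False, y: False}
  {p: False, y: False, t: False}
  {y: True, t: True, p: False}
  {y: True, p: False, t: False}
  {t: True, p: True, y: False}
  {p: True, t: False, y: False}
  {y: True, p: True, t: True}


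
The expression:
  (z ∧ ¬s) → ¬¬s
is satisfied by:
  {s: True, z: False}
  {z: False, s: False}
  {z: True, s: True}


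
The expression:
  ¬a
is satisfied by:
  {a: False}


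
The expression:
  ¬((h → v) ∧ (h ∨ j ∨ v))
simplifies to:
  ¬v ∧ (h ∨ ¬j)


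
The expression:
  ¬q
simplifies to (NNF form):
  ¬q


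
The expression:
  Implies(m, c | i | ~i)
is always true.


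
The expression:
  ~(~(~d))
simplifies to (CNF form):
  ~d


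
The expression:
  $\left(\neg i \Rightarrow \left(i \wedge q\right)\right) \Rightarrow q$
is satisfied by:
  {q: True, i: False}
  {i: False, q: False}
  {i: True, q: True}


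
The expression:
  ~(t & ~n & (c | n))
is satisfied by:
  {n: True, c: False, t: False}
  {c: False, t: False, n: False}
  {n: True, t: True, c: False}
  {t: True, c: False, n: False}
  {n: True, c: True, t: False}
  {c: True, n: False, t: False}
  {n: True, t: True, c: True}


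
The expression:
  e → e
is always true.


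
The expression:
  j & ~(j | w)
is never true.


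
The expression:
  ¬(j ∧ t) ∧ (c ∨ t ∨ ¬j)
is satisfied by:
  {c: True, t: False, j: False}
  {t: False, j: False, c: False}
  {c: True, t: True, j: False}
  {t: True, c: False, j: False}
  {j: True, c: True, t: False}


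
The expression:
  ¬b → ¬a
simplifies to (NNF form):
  b ∨ ¬a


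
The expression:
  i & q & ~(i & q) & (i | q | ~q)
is never true.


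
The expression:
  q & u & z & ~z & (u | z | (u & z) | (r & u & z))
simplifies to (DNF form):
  False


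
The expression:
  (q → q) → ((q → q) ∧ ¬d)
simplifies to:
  ¬d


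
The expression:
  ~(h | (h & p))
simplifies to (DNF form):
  ~h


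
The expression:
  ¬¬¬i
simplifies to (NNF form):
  ¬i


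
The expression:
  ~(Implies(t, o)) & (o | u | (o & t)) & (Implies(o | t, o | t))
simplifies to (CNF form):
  t & u & ~o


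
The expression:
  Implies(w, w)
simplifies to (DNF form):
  True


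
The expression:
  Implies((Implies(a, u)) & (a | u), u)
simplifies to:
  True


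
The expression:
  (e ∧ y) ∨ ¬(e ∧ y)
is always true.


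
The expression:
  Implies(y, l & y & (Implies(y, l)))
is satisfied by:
  {l: True, y: False}
  {y: False, l: False}
  {y: True, l: True}


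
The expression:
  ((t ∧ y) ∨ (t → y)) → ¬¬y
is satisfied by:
  {y: True, t: True}
  {y: True, t: False}
  {t: True, y: False}


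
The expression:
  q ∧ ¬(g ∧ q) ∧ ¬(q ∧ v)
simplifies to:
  q ∧ ¬g ∧ ¬v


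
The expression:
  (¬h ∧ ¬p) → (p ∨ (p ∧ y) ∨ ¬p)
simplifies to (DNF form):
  True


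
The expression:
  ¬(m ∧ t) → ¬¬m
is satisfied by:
  {m: True}


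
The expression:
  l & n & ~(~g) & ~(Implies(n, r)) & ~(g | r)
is never true.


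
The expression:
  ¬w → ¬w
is always true.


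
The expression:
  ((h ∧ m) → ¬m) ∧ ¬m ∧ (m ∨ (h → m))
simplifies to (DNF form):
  ¬h ∧ ¬m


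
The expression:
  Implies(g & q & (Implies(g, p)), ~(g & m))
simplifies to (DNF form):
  ~g | ~m | ~p | ~q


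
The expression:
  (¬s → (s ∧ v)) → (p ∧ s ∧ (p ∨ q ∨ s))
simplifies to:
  p ∨ ¬s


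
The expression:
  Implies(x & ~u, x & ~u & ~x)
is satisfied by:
  {u: True, x: False}
  {x: False, u: False}
  {x: True, u: True}


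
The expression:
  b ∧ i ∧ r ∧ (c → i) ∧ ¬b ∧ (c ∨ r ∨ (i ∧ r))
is never true.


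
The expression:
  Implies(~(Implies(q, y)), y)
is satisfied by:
  {y: True, q: False}
  {q: False, y: False}
  {q: True, y: True}


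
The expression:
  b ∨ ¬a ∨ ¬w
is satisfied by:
  {b: True, w: False, a: False}
  {w: False, a: False, b: False}
  {b: True, a: True, w: False}
  {a: True, w: False, b: False}
  {b: True, w: True, a: False}
  {w: True, b: False, a: False}
  {b: True, a: True, w: True}


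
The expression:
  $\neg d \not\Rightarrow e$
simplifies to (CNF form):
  $\neg d \wedge \neg e$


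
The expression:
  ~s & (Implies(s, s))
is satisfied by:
  {s: False}


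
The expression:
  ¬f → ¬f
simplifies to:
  True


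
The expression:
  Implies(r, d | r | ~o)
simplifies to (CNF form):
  True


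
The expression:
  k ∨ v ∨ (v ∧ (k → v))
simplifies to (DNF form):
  k ∨ v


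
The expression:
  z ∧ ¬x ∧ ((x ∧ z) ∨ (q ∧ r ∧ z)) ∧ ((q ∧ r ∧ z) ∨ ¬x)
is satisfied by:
  {r: True, z: True, q: True, x: False}


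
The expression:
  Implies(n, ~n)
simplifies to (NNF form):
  ~n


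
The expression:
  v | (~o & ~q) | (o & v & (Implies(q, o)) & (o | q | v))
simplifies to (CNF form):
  (v | ~o) & (v | ~q)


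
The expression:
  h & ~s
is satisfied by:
  {h: True, s: False}


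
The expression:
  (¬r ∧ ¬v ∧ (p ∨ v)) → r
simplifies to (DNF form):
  r ∨ v ∨ ¬p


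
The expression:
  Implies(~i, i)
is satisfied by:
  {i: True}


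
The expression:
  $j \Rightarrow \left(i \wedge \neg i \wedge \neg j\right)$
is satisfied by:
  {j: False}


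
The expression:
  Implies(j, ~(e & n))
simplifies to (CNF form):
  ~e | ~j | ~n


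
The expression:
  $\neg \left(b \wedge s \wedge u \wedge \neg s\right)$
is always true.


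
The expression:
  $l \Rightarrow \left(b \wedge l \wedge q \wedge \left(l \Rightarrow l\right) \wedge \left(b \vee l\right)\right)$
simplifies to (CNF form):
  $\left(b \vee \neg l\right) \wedge \left(q \vee \neg l\right)$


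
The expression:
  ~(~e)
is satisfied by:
  {e: True}


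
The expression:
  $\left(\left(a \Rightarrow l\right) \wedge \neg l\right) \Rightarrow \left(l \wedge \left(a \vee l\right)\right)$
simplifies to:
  $a \vee l$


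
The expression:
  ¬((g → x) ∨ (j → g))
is never true.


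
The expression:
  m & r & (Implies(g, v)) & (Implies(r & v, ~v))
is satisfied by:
  {r: True, m: True, g: False, v: False}


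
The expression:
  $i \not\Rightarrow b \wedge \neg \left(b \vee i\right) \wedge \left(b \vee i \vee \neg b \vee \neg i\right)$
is never true.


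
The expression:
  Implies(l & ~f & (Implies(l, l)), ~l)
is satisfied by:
  {f: True, l: False}
  {l: False, f: False}
  {l: True, f: True}


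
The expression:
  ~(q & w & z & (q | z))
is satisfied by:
  {w: False, q: False, z: False}
  {z: True, w: False, q: False}
  {q: True, w: False, z: False}
  {z: True, q: True, w: False}
  {w: True, z: False, q: False}
  {z: True, w: True, q: False}
  {q: True, w: True, z: False}


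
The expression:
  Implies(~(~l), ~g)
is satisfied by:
  {l: False, g: False}
  {g: True, l: False}
  {l: True, g: False}


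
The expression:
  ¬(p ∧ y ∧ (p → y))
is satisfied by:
  {p: False, y: False}
  {y: True, p: False}
  {p: True, y: False}


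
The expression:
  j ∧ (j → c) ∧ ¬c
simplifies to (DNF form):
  False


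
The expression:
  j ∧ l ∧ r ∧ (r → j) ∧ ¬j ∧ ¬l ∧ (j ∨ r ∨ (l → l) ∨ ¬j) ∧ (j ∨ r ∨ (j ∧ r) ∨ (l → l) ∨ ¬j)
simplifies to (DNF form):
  False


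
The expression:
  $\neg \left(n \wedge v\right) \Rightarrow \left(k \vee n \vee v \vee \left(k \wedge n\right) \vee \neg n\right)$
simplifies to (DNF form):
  $\text{True}$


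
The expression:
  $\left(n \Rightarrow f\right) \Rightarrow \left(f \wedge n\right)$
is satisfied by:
  {n: True}


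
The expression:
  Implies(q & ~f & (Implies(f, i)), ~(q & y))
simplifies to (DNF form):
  f | ~q | ~y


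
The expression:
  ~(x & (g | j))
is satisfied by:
  {g: False, x: False, j: False}
  {j: True, g: False, x: False}
  {g: True, j: False, x: False}
  {j: True, g: True, x: False}
  {x: True, j: False, g: False}


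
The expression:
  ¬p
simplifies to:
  ¬p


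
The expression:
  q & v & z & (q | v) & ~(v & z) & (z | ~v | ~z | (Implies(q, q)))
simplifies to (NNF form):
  False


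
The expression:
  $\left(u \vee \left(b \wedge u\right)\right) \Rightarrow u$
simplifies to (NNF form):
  $\text{True}$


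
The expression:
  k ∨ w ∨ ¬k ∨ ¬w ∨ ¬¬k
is always true.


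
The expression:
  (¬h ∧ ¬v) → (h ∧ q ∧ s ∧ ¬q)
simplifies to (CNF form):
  h ∨ v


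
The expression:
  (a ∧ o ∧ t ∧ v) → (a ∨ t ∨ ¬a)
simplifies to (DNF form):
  True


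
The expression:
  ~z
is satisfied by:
  {z: False}


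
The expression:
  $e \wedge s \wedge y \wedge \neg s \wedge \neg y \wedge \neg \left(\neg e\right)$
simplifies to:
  $\text{False}$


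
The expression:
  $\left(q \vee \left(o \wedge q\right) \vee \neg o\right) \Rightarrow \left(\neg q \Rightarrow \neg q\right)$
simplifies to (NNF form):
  $\text{True}$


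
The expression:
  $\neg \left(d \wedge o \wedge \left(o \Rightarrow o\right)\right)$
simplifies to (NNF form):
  $\neg d \vee \neg o$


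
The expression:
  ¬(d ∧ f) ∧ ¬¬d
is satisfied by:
  {d: True, f: False}


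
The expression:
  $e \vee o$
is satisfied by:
  {o: True, e: True}
  {o: True, e: False}
  {e: True, o: False}


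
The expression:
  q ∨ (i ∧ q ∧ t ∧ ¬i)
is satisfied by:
  {q: True}


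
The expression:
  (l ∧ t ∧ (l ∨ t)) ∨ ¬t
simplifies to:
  l ∨ ¬t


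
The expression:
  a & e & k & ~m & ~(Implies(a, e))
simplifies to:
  False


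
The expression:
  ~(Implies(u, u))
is never true.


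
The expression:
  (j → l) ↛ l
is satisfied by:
  {l: False, j: False}


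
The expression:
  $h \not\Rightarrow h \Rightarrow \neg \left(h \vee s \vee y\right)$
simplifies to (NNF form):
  $\text{True}$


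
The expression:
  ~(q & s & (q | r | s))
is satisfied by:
  {s: False, q: False}
  {q: True, s: False}
  {s: True, q: False}


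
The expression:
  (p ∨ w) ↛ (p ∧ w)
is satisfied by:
  {p: True, w: False}
  {w: True, p: False}


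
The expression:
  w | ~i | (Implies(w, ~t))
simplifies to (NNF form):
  True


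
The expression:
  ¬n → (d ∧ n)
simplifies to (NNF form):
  n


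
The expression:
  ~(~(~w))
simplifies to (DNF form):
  ~w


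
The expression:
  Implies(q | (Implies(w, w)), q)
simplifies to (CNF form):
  q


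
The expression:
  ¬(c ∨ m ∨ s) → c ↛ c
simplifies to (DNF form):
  c ∨ m ∨ s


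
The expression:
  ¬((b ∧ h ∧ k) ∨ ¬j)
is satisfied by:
  {j: True, h: False, k: False, b: False}
  {j: True, b: True, h: False, k: False}
  {j: True, k: True, h: False, b: False}
  {j: True, b: True, k: True, h: False}
  {j: True, h: True, k: False, b: False}
  {j: True, b: True, h: True, k: False}
  {j: True, k: True, h: True, b: False}


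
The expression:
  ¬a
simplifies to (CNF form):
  ¬a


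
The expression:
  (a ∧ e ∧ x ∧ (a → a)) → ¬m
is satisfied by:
  {x: False, m: False, a: False, e: False}
  {e: True, x: False, m: False, a: False}
  {a: True, x: False, m: False, e: False}
  {e: True, a: True, x: False, m: False}
  {m: True, e: False, x: False, a: False}
  {e: True, m: True, x: False, a: False}
  {a: True, m: True, e: False, x: False}
  {e: True, a: True, m: True, x: False}
  {x: True, a: False, m: False, e: False}
  {e: True, x: True, a: False, m: False}
  {a: True, x: True, e: False, m: False}
  {e: True, a: True, x: True, m: False}
  {m: True, x: True, a: False, e: False}
  {e: True, m: True, x: True, a: False}
  {a: True, m: True, x: True, e: False}


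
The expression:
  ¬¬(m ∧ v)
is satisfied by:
  {m: True, v: True}


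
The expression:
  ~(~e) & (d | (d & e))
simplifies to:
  d & e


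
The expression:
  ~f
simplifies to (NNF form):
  ~f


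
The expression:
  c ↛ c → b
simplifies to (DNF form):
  True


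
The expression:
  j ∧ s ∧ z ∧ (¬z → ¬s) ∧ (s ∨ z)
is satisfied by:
  {z: True, j: True, s: True}


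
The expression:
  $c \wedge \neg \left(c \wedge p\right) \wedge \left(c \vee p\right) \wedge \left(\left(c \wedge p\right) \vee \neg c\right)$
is never true.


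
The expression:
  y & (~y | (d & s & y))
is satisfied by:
  {s: True, d: True, y: True}


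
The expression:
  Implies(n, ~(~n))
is always true.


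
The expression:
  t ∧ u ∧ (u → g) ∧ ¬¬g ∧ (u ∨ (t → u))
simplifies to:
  g ∧ t ∧ u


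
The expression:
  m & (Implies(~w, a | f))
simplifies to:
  m & (a | f | w)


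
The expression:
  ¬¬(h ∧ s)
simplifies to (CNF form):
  h ∧ s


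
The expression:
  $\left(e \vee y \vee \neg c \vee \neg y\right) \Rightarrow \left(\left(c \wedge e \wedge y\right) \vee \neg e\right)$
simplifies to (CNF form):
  $\left(c \vee \neg e\right) \wedge \left(y \vee \neg e\right)$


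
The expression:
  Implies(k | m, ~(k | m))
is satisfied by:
  {k: False, m: False}


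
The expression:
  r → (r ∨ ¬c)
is always true.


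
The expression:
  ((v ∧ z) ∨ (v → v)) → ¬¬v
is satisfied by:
  {v: True}


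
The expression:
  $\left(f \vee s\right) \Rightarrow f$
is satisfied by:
  {f: True, s: False}
  {s: False, f: False}
  {s: True, f: True}


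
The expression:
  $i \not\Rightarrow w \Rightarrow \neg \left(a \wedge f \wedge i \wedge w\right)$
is always true.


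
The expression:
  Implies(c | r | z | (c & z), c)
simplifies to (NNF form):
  c | (~r & ~z)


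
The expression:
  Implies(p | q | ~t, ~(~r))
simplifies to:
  r | (t & ~p & ~q)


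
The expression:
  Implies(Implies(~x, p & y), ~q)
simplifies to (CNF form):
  (~q | ~x) & (~p | ~q | ~x) & (~p | ~q | ~y) & (~q | ~x | ~y)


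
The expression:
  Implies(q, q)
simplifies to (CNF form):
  True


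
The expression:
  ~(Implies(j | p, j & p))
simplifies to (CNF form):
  (j | p) & (j | ~j) & (p | ~p) & (~j | ~p)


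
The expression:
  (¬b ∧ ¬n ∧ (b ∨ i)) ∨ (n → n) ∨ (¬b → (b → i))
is always true.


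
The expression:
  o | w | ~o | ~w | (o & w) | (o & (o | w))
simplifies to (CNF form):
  True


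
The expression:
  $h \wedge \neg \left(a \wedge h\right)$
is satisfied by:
  {h: True, a: False}


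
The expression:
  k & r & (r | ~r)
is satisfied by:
  {r: True, k: True}


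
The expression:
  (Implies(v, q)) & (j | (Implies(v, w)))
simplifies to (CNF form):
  (q | ~v) & (j | q | ~v) & (j | w | ~v) & (q | w | ~v)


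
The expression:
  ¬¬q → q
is always true.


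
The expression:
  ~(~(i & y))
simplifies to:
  i & y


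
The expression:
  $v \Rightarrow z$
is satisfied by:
  {z: True, v: False}
  {v: False, z: False}
  {v: True, z: True}


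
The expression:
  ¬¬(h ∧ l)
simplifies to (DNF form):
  h ∧ l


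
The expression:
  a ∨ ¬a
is always true.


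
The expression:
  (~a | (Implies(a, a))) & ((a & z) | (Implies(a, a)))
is always true.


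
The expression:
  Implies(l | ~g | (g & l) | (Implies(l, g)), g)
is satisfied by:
  {g: True}


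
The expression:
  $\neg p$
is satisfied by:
  {p: False}


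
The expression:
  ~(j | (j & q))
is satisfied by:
  {j: False}


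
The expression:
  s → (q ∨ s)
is always true.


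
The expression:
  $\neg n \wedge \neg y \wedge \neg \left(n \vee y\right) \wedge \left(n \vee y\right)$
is never true.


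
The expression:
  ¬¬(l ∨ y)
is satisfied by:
  {y: True, l: True}
  {y: True, l: False}
  {l: True, y: False}


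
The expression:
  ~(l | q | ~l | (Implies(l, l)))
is never true.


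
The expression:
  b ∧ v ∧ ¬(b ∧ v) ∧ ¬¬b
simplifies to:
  False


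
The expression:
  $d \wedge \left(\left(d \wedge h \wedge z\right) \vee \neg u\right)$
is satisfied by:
  {z: True, d: True, h: True, u: False}
  {z: True, d: True, h: False, u: False}
  {d: True, h: True, z: False, u: False}
  {d: True, z: False, h: False, u: False}
  {z: True, u: True, d: True, h: True}


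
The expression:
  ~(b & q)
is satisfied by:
  {q: False, b: False}
  {b: True, q: False}
  {q: True, b: False}


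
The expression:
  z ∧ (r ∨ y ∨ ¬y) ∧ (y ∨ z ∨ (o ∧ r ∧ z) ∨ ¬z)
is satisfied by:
  {z: True}


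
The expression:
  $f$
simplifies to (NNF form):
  $f$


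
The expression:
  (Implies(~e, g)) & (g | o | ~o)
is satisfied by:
  {e: True, g: True}
  {e: True, g: False}
  {g: True, e: False}


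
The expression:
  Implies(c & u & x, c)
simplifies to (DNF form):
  True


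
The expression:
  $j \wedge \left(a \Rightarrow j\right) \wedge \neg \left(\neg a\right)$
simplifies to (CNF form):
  $a \wedge j$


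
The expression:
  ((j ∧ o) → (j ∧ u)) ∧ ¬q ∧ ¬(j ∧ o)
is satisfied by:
  {q: False, o: False, j: False}
  {j: True, q: False, o: False}
  {o: True, q: False, j: False}


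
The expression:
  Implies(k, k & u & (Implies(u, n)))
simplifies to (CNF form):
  (n | ~k) & (u | ~k)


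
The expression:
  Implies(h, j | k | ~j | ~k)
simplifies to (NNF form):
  True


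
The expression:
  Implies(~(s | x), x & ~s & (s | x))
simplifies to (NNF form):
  s | x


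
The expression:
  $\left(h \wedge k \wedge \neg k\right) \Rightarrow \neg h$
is always true.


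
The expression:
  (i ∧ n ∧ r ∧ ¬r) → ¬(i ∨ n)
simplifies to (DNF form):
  True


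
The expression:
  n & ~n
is never true.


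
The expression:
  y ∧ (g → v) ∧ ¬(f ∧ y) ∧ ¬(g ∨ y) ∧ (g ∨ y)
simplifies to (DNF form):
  False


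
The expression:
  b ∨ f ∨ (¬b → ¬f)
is always true.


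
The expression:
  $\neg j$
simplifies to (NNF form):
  $\neg j$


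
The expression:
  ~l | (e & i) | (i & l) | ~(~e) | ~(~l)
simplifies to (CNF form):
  True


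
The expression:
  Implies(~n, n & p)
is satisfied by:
  {n: True}


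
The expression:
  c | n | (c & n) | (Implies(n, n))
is always true.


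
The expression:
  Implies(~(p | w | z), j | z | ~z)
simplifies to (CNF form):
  True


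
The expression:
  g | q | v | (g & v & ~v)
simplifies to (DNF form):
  g | q | v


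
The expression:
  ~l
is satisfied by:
  {l: False}


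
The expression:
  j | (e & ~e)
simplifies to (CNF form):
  j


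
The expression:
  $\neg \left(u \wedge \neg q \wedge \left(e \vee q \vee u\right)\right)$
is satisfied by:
  {q: True, u: False}
  {u: False, q: False}
  {u: True, q: True}


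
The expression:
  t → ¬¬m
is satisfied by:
  {m: True, t: False}
  {t: False, m: False}
  {t: True, m: True}


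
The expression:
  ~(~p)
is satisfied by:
  {p: True}


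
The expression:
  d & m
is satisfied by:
  {m: True, d: True}


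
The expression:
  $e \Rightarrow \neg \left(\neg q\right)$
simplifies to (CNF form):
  $q \vee \neg e$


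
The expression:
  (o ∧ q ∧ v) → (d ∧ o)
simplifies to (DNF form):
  d ∨ ¬o ∨ ¬q ∨ ¬v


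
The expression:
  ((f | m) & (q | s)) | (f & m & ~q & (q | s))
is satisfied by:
  {m: True, s: True, f: True, q: True}
  {m: True, s: True, f: True, q: False}
  {m: True, s: True, q: True, f: False}
  {m: True, s: True, q: False, f: False}
  {m: True, f: True, q: True, s: False}
  {m: True, f: False, q: True, s: False}
  {s: True, f: True, q: True, m: False}
  {s: True, f: True, q: False, m: False}
  {f: True, q: True, m: False, s: False}


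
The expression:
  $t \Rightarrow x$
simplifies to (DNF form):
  $x \vee \neg t$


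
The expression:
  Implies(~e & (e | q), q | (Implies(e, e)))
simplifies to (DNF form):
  True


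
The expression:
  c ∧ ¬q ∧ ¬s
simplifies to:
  c ∧ ¬q ∧ ¬s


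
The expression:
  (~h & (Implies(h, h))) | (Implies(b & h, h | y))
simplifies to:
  True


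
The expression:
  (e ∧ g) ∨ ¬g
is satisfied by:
  {e: True, g: False}
  {g: False, e: False}
  {g: True, e: True}


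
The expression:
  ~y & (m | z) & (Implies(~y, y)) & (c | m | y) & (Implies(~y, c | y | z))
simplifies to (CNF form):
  False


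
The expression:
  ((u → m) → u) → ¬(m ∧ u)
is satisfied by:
  {u: False, m: False}
  {m: True, u: False}
  {u: True, m: False}


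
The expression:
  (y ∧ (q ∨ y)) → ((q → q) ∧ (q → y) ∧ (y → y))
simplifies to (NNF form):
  True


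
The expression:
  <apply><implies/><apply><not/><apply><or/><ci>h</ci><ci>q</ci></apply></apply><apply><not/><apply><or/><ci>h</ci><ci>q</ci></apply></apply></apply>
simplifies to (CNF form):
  <true/>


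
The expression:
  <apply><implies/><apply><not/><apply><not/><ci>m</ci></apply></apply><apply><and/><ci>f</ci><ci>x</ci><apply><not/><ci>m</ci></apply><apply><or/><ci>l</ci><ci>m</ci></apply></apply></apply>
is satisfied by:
  {m: False}


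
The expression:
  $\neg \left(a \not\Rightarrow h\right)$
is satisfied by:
  {h: True, a: False}
  {a: False, h: False}
  {a: True, h: True}


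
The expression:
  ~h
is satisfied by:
  {h: False}


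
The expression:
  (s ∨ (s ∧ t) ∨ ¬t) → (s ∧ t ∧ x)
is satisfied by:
  {t: True, x: True, s: False}
  {t: True, s: False, x: False}
  {t: True, x: True, s: True}


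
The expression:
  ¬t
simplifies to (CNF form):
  ¬t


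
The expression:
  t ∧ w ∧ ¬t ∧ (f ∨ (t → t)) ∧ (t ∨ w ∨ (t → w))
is never true.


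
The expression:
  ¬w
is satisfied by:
  {w: False}


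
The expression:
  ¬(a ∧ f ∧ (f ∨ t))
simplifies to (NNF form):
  ¬a ∨ ¬f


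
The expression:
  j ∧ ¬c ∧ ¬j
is never true.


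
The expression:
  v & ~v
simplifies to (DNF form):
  False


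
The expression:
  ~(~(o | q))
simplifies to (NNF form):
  o | q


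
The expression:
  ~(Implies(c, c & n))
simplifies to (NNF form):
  c & ~n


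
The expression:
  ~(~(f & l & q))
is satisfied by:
  {f: True, q: True, l: True}


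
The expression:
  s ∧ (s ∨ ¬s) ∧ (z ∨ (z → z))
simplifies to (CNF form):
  s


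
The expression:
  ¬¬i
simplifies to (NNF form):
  i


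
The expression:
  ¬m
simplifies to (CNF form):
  ¬m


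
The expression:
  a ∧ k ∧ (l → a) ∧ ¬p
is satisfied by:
  {a: True, k: True, p: False}


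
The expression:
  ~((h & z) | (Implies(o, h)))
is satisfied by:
  {o: True, h: False}


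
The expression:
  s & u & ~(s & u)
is never true.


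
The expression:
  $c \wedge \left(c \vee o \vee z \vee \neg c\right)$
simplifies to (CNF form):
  $c$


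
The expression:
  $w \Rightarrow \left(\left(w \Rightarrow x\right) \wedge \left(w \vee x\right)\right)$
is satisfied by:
  {x: True, w: False}
  {w: False, x: False}
  {w: True, x: True}


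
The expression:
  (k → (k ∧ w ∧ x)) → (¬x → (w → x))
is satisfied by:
  {x: True, k: True, w: False}
  {x: True, w: False, k: False}
  {k: True, w: False, x: False}
  {k: False, w: False, x: False}
  {x: True, k: True, w: True}
  {x: True, w: True, k: False}
  {k: True, w: True, x: False}


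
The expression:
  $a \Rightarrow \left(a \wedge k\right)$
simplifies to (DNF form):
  $k \vee \neg a$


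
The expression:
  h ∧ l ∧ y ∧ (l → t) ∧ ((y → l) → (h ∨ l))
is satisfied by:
  {t: True, h: True, y: True, l: True}


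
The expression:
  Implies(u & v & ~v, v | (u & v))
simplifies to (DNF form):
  True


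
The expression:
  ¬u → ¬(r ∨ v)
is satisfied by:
  {u: True, r: False, v: False}
  {u: True, v: True, r: False}
  {u: True, r: True, v: False}
  {u: True, v: True, r: True}
  {v: False, r: False, u: False}


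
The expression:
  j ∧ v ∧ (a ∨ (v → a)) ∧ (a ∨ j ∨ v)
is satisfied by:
  {a: True, j: True, v: True}


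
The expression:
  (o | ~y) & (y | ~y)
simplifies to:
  o | ~y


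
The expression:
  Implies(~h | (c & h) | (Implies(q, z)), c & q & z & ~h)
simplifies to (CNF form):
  q & (c | h) & (z | ~c) & (~h | ~z)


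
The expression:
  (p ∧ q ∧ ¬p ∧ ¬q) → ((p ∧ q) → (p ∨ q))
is always true.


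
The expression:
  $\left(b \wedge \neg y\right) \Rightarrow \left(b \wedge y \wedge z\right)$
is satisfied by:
  {y: True, b: False}
  {b: False, y: False}
  {b: True, y: True}


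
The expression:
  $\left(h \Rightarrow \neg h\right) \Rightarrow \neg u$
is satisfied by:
  {h: True, u: False}
  {u: False, h: False}
  {u: True, h: True}


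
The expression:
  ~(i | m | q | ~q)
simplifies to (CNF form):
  False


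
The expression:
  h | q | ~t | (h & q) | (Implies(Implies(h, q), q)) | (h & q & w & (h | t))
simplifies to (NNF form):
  h | q | ~t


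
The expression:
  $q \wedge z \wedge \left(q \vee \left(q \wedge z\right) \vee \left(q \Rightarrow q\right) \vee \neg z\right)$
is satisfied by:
  {z: True, q: True}


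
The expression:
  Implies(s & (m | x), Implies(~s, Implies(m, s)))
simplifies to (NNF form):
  True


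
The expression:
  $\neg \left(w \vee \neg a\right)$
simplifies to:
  $a \wedge \neg w$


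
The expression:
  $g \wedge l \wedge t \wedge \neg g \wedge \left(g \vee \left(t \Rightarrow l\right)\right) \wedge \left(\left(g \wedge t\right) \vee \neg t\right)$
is never true.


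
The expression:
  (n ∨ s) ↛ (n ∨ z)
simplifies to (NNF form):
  s ∧ ¬n ∧ ¬z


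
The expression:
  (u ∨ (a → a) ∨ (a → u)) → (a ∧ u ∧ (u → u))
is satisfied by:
  {a: True, u: True}


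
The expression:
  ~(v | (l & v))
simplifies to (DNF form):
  ~v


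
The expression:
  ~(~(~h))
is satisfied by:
  {h: False}


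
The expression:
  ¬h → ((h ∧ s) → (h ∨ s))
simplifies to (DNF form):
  True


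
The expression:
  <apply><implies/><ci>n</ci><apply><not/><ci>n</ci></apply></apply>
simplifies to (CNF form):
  <apply><not/><ci>n</ci></apply>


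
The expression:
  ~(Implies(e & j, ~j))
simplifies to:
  e & j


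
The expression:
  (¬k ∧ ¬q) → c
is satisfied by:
  {k: True, q: True, c: True}
  {k: True, q: True, c: False}
  {k: True, c: True, q: False}
  {k: True, c: False, q: False}
  {q: True, c: True, k: False}
  {q: True, c: False, k: False}
  {c: True, q: False, k: False}


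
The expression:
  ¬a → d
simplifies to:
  a ∨ d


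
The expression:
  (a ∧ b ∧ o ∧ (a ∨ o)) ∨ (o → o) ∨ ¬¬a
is always true.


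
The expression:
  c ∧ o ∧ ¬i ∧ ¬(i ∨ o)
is never true.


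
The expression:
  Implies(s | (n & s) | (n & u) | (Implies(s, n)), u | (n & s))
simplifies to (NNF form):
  u | (n & s)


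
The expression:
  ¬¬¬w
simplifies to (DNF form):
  ¬w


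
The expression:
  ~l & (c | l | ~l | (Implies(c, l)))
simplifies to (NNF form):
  ~l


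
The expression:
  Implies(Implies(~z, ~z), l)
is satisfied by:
  {l: True}


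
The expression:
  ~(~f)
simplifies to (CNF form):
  f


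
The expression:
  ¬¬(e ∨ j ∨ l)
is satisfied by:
  {l: True, e: True, j: True}
  {l: True, e: True, j: False}
  {l: True, j: True, e: False}
  {l: True, j: False, e: False}
  {e: True, j: True, l: False}
  {e: True, j: False, l: False}
  {j: True, e: False, l: False}


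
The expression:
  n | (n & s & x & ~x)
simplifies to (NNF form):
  n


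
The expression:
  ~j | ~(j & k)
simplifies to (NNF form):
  ~j | ~k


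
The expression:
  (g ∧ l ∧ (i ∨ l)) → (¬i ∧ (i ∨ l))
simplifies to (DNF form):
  ¬g ∨ ¬i ∨ ¬l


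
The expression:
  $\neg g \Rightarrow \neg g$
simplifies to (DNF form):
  $\text{True}$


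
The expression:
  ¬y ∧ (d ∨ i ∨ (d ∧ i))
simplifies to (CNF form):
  ¬y ∧ (d ∨ i)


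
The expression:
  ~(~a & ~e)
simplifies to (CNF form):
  a | e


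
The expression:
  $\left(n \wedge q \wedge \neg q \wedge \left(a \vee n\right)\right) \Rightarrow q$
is always true.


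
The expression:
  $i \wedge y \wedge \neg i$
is never true.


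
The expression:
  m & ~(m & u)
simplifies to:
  m & ~u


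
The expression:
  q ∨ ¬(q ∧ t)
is always true.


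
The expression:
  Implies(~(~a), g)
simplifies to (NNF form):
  g | ~a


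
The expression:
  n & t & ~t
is never true.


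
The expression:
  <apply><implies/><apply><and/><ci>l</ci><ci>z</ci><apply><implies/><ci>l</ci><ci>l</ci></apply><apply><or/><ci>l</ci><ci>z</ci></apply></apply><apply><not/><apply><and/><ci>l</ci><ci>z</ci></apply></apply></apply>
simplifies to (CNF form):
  <apply><or/><apply><not/><ci>l</ci></apply><apply><not/><ci>z</ci></apply></apply>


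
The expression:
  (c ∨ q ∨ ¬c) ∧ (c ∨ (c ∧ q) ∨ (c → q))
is always true.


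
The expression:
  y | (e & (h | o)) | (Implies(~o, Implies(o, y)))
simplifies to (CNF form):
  True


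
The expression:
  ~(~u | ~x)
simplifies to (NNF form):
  u & x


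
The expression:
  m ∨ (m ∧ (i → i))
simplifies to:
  m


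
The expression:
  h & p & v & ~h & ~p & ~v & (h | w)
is never true.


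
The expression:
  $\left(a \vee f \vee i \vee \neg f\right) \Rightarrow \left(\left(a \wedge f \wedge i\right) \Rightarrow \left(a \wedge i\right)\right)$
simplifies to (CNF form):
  $\text{True}$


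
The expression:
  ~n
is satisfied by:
  {n: False}


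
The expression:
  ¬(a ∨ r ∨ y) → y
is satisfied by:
  {r: True, a: True, y: True}
  {r: True, a: True, y: False}
  {r: True, y: True, a: False}
  {r: True, y: False, a: False}
  {a: True, y: True, r: False}
  {a: True, y: False, r: False}
  {y: True, a: False, r: False}


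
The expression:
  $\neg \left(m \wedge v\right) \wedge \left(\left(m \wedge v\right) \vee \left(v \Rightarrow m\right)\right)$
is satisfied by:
  {v: False}


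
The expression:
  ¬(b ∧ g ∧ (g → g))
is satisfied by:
  {g: False, b: False}
  {b: True, g: False}
  {g: True, b: False}


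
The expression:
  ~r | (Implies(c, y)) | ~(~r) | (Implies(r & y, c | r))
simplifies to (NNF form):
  True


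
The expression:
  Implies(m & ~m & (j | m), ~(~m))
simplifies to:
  True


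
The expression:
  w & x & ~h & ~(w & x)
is never true.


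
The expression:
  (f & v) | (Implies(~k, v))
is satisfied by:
  {k: True, v: True}
  {k: True, v: False}
  {v: True, k: False}


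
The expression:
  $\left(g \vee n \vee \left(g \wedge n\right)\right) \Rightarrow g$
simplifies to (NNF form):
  $g \vee \neg n$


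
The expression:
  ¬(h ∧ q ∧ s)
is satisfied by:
  {s: False, q: False, h: False}
  {h: True, s: False, q: False}
  {q: True, s: False, h: False}
  {h: True, q: True, s: False}
  {s: True, h: False, q: False}
  {h: True, s: True, q: False}
  {q: True, s: True, h: False}


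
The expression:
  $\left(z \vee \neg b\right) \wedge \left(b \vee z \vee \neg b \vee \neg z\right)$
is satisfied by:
  {z: True, b: False}
  {b: False, z: False}
  {b: True, z: True}


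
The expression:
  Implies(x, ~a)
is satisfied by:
  {x: False, a: False}
  {a: True, x: False}
  {x: True, a: False}


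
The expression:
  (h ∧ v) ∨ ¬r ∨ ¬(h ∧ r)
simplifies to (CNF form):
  v ∨ ¬h ∨ ¬r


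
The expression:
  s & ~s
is never true.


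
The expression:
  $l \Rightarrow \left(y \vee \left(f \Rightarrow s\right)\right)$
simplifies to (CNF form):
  $s \vee y \vee \neg f \vee \neg l$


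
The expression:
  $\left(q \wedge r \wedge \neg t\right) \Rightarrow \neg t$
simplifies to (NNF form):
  $\text{True}$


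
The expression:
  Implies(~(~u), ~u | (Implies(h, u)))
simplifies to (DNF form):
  True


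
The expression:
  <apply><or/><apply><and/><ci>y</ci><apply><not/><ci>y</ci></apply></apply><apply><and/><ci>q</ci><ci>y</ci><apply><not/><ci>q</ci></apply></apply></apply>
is never true.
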